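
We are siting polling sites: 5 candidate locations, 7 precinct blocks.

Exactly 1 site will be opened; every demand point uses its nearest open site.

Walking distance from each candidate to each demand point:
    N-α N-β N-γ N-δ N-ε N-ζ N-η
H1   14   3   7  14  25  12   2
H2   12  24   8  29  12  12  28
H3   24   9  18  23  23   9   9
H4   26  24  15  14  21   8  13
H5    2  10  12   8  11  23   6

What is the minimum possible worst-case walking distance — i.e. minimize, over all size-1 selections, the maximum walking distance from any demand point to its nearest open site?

23

Open {H5}.
  Farthest demand point is N-ζ at walking distance 23 (to H5); all others are ≤ 23.
With {H3} the worst case is 24.
With {H1} the worst case is 25.
No size-1 selection achieves below 23.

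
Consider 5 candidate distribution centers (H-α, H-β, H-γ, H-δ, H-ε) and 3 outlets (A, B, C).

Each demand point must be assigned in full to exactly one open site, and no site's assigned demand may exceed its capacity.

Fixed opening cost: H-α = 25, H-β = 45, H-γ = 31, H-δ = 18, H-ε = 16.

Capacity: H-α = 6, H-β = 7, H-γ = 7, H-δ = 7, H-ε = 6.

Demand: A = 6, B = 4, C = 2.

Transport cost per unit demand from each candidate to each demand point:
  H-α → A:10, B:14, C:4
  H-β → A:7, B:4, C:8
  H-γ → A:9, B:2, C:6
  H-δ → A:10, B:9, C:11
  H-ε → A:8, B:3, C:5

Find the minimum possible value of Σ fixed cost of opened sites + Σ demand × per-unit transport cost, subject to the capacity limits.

115

Open {H-γ, H-ε}; cheapest assignment that respects the capacities:
  H-γ (cap 7, load 6): B, C — cost 4×2 + 2×6 = 20
  H-ε (cap 6, load 6): A — cost 6×8 = 48
  Shipping 68, fixed 47 → total 115.
  Any other capacity-feasible assignment to {H-γ, H-ε} ships for at least 68.
Compare {H-δ, H-ε}: its best feasible assignment gives total 116.
Compare {H-α, H-ε}: its best feasible assignment gives total 123.
Every other set of open sites that can feasibly serve all demand totals ≥ 116 even under its best assignment. Minimum: 115.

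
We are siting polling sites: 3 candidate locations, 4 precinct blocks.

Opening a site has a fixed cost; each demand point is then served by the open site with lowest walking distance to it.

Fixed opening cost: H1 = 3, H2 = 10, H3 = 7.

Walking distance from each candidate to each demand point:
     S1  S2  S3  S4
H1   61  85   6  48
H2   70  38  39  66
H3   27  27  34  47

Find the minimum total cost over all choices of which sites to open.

117

Open {H1, H3}: assign each demand point to its cheapest open site.
  S1→H3 27, S2→H3 27, S3→H1 6, S4→H3 47
  walking distance 107, fixed 10 → total 117.
Compare {H1, H2, H3}: walking distance 107 + fixed 20 = 127.
Compare {H3}: walking distance 135 + fixed 7 = 142.
Compare {H2, H3}: walking distance 135 + fixed 17 = 152.
All other subsets cost ≥ 127. Minimum total cost: 117.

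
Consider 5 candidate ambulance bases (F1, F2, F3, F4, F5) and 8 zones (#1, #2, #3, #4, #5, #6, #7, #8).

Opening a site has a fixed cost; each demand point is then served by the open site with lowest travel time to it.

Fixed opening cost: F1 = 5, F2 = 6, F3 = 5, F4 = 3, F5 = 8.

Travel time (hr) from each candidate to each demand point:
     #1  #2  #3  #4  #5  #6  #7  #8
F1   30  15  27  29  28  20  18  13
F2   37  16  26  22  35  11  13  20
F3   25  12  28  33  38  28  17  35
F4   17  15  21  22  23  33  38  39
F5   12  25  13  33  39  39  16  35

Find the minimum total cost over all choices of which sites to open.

Open {F1, F2, F4, F5}: assign each demand point to its cheapest open site.
  #1→F5 12, #2→F1 15, #3→F5 13, #4→F2 22, #5→F4 23, #6→F2 11, #7→F2 13, #8→F1 13
  travel time 122, fixed 22 → total 144.
Compare {F1, F2, F5}: travel time 127 + fixed 19 = 146.
Compare {F2, F4, F5}: travel time 129 + fixed 17 = 146.
Compare {F1, F2, F3, F4, F5}: travel time 119 + fixed 27 = 146.
All other subsets cost ≥ 146. Minimum total cost: 144.

144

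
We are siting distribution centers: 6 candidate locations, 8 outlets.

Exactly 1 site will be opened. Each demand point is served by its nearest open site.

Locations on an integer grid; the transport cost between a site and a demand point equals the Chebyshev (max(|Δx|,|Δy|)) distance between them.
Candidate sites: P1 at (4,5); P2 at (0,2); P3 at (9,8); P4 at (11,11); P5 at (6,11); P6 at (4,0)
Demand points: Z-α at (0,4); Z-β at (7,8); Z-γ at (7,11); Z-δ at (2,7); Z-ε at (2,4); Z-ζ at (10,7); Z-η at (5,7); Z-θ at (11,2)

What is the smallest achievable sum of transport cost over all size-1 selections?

32

Open {P1}.
  Z-α→P1 4, Z-β→P1 3, Z-γ→P1 6, Z-δ→P1 2, Z-ε→P1 2, Z-ζ→P1 6, Z-η→P1 2, Z-θ→P1 7  ⇒ total 32.
Compare {P3}: total 39.
Compare {P5}: total 39.
No size-1 selection does better; minimum is 32.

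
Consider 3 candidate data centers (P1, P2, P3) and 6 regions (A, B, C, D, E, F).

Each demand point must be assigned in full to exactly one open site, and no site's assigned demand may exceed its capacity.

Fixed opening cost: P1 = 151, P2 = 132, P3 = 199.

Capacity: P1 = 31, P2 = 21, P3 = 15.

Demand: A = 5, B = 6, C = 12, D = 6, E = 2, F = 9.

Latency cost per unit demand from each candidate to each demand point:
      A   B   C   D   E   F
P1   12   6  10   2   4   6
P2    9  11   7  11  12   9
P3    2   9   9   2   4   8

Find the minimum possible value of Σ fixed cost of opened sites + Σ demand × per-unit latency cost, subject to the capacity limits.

Open {P1, P2}; cheapest assignment that respects the capacities:
  P1 (cap 31, load 23): B, D, E, F — cost 6×6 + 6×2 + 2×4 + 9×6 = 110
  P2 (cap 21, load 17): A, C — cost 5×9 + 12×7 = 129
  Shipping 239, fixed 283 → total 522.
  Any other capacity-feasible assignment to {P1, P2} ships for at least 239.
Compare {P1, P3}: its best feasible assignment gives total 590.
Compare {P1, P2, P3}: its best feasible assignment gives total 686.
Every other set of open sites that can feasibly serve all demand totals ≥ 590 even under its best assignment. Minimum: 522.

522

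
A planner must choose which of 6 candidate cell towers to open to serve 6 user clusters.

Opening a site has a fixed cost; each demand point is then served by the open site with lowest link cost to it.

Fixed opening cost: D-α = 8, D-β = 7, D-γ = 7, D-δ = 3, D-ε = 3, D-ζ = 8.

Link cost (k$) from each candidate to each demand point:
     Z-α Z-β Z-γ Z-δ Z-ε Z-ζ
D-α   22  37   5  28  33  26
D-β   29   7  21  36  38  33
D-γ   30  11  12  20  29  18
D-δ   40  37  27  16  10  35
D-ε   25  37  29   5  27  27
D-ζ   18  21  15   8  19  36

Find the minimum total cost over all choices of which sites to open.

92

Open {D-α, D-γ, D-δ, D-ε}: assign each demand point to its cheapest open site.
  Z-α→D-α 22, Z-β→D-γ 11, Z-γ→D-α 5, Z-δ→D-ε 5, Z-ε→D-δ 10, Z-ζ→D-γ 18
  link cost 71, fixed 21 → total 92.
Compare {D-γ, D-δ, D-ε}: link cost 81 + fixed 13 = 94.
Compare {D-γ, D-δ, D-ζ}: link cost 77 + fixed 18 = 95.
Compare {D-γ, D-δ, D-ε, D-ζ}: link cost 74 + fixed 21 = 95.
All other subsets cost ≥ 94. Minimum total cost: 92.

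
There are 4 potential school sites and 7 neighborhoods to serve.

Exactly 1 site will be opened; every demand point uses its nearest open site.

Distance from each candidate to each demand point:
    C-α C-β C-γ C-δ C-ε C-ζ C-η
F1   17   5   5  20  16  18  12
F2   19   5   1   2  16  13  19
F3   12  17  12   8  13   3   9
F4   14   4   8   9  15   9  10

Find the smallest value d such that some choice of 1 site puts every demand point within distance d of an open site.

Open {F4}.
  Farthest demand point is C-ε at distance 15 (to F4); all others are ≤ 15.
With {F3} the worst case is 17.
With {F2} the worst case is 19.
No size-1 selection achieves below 15.

15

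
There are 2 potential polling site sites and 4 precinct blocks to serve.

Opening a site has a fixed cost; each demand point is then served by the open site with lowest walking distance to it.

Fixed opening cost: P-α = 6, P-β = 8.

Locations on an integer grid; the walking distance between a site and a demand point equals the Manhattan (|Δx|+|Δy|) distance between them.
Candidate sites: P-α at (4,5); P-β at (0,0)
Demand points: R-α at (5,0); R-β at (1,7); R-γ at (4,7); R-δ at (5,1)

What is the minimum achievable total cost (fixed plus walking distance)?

Open {P-α}: assign each demand point to its cheapest open site.
  R-α→P-α 6, R-β→P-α 5, R-γ→P-α 2, R-δ→P-α 5
  walking distance 18, fixed 6 → total 24.
Compare {P-α, P-β}: walking distance 17 + fixed 14 = 31.
Compare {P-β}: walking distance 30 + fixed 8 = 38.

24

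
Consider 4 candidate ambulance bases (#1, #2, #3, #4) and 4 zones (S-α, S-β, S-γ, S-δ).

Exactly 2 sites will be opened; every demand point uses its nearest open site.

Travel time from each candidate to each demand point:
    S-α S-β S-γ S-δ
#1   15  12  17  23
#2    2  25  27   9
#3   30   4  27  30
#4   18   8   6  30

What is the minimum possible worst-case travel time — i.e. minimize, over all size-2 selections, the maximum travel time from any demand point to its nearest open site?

9

Open {#2, #4}.
  Farthest demand point is S-δ at travel time 9 (to #2); all others are ≤ 9.
With {#1, #2} the worst case is 17.
With {#1, #3} the worst case is 23.
No size-2 selection achieves below 9.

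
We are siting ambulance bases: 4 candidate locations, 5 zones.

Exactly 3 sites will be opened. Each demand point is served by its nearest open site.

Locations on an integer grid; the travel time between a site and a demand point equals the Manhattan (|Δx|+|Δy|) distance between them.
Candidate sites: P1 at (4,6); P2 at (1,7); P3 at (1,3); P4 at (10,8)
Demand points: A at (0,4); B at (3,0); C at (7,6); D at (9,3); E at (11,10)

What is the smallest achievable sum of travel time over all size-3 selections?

Open {P1, P3, P4}.
  A→P3 2, B→P3 5, C→P1 3, D→P4 6, E→P4 3  ⇒ total 19.
Compare {P2, P3, P4}: total 21.
Compare {P1, P2, P4}: total 23.
No size-3 selection does better; minimum is 19.

19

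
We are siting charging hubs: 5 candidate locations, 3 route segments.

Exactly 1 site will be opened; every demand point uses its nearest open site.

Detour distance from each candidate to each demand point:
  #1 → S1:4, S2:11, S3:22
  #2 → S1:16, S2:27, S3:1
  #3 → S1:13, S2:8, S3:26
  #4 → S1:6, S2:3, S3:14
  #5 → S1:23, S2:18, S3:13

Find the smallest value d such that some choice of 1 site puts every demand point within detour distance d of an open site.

Open {#4}.
  Farthest demand point is S3 at detour distance 14 (to #4); all others are ≤ 14.
With {#1} the worst case is 22.
With {#5} the worst case is 23.
No size-1 selection achieves below 14.

14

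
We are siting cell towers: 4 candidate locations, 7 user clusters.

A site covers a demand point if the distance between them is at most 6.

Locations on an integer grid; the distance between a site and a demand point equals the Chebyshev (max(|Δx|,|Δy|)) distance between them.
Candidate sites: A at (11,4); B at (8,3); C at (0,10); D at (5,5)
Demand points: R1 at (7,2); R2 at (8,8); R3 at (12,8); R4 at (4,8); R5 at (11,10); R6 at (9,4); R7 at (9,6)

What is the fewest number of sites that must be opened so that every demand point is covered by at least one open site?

2

Coverage sets (demand points within 6 of each site):
  A: {R1, R2, R3, R5, R6, R7}
  B: {R1, R2, R3, R4, R6, R7}
  C: {R4}
  D: {R1, R2, R4, R5, R6, R7}
No single site covers all 7 demand points.
But {A, B} covers everything, so the minimum is 2.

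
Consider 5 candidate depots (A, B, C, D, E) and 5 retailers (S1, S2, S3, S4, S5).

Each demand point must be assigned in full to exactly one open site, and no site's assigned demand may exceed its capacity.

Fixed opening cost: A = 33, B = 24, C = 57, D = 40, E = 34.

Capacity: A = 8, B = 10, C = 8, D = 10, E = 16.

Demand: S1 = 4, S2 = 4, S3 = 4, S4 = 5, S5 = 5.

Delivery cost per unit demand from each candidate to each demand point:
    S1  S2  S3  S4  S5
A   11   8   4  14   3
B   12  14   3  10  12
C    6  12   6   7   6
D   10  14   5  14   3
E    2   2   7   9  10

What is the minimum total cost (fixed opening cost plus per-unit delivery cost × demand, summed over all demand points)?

170

Open {D, E}; cheapest assignment that respects the capacities:
  D (cap 10, load 9): S3, S5 — cost 4×5 + 5×3 = 35
  E (cap 16, load 13): S1, S2, S4 — cost 4×2 + 4×2 + 5×9 = 61
  Shipping 96, fixed 74 → total 170.
  Any other capacity-feasible assignment to {D, E} ships for at least 96.
Compare {A, B, E}: its best feasible assignment gives total 179.
Compare {B, E}: its best feasible assignment gives total 186.
Every other set of open sites that can feasibly serve all demand totals ≥ 179 even under its best assignment. Minimum: 170.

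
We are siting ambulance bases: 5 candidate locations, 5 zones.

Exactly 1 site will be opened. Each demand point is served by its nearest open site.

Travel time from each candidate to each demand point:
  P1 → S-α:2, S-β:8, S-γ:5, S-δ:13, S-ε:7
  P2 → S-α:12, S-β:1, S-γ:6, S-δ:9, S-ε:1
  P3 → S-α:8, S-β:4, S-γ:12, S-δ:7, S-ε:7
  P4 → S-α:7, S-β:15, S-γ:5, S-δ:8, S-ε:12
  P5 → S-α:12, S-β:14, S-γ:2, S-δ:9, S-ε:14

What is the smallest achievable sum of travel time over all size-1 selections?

Open {P2}.
  S-α→P2 12, S-β→P2 1, S-γ→P2 6, S-δ→P2 9, S-ε→P2 1  ⇒ total 29.
Compare {P1}: total 35.
Compare {P3}: total 38.
No size-1 selection does better; minimum is 29.

29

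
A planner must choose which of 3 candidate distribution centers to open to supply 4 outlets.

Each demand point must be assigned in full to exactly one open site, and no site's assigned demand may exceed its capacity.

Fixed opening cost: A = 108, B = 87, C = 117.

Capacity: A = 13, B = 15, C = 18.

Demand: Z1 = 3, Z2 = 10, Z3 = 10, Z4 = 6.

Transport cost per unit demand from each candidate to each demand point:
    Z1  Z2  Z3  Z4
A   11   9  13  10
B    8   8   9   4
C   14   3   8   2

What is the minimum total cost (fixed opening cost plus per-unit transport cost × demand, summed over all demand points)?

360

Open {B, C}; cheapest assignment that respects the capacities:
  B (cap 15, load 13): Z1, Z3 — cost 3×8 + 10×9 = 114
  C (cap 18, load 16): Z2, Z4 — cost 10×3 + 6×2 = 42
  Shipping 156, fixed 204 → total 360.
  Any other capacity-feasible assignment to {B, C} ships for at least 156.
Compare {A, C}: its best feasible assignment gives total 430.
Compare {A, B, C}: its best feasible assignment gives total 468.
Every other set of open sites that can feasibly serve all demand totals ≥ 430 even under its best assignment. Minimum: 360.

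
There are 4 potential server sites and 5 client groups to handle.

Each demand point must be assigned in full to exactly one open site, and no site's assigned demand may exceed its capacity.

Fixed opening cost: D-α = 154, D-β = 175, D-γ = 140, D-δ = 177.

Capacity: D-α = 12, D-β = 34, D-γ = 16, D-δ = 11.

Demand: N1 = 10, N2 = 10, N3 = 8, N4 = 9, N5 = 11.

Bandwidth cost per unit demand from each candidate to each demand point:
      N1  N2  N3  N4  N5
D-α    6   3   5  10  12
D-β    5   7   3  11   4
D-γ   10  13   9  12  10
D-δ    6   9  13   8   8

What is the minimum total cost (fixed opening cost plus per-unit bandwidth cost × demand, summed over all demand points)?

725

Open {D-α, D-β, D-γ}; cheapest assignment that respects the capacities:
  D-α (cap 12, load 10): N2 — cost 10×3 = 30
  D-β (cap 34, load 29): N1, N3, N5 — cost 10×5 + 8×3 + 11×4 = 118
  D-γ (cap 16, load 9): N4 — cost 9×12 = 108
  Shipping 256, fixed 469 → total 725.
  Any other capacity-feasible assignment to {D-α, D-β, D-γ} ships for at least 256.
Compare {D-α, D-β, D-δ}: its best feasible assignment gives total 726.
Compare {D-β, D-γ, D-δ}: its best feasible assignment gives total 798.
Every other set of open sites that can feasibly serve all demand totals ≥ 726 even under its best assignment. Minimum: 725.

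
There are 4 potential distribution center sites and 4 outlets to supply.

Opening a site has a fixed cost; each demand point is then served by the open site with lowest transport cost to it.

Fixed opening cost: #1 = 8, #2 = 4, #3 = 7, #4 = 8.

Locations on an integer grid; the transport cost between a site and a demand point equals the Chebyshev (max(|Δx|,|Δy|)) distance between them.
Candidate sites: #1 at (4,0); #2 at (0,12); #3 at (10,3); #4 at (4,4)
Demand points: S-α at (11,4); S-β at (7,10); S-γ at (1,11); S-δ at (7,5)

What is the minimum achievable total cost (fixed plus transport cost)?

23

Open {#2, #3}: assign each demand point to its cheapest open site.
  S-α→#3 1, S-β→#2 7, S-γ→#2 1, S-δ→#3 3
  transport cost 12, fixed 11 → total 23.
Compare {#3}: transport cost 20 + fixed 7 = 27.
Compare {#2, #4}: transport cost 17 + fixed 12 = 29.
Compare {#2}: transport cost 26 + fixed 4 = 30.
All other subsets cost ≥ 27. Minimum total cost: 23.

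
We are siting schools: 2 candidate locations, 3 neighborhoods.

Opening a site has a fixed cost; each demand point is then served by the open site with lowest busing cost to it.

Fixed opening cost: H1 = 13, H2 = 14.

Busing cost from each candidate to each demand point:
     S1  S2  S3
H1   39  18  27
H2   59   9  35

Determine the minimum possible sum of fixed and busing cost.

97

Open {H1}: assign each demand point to its cheapest open site.
  S1→H1 39, S2→H1 18, S3→H1 27
  busing cost 84, fixed 13 → total 97.
Compare {H1, H2}: busing cost 75 + fixed 27 = 102.
Compare {H2}: busing cost 103 + fixed 14 = 117.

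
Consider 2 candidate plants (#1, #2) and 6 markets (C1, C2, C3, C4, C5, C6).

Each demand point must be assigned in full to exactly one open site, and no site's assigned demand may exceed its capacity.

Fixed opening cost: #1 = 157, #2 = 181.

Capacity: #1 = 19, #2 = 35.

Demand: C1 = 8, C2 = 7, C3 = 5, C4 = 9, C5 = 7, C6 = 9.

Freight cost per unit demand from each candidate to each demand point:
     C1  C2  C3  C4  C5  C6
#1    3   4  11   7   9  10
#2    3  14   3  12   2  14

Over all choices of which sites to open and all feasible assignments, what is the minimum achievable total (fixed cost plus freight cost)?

Open {#1, #2}; cheapest assignment that respects the capacities:
  #1 (cap 19, load 16): C2, C4 — cost 7×4 + 9×7 = 91
  #2 (cap 35, load 29): C1, C3, C5, C6 — cost 8×3 + 5×3 + 7×2 + 9×14 = 179
  Shipping 270, fixed 338 → total 608.
  Any other capacity-feasible assignment to {#1, #2} ships for at least 270.
Total demand is 45 and no other set of sites has combined capacity ≥ 45, so {#1, #2} is the only feasible choice of open sites. Minimum: 608.

608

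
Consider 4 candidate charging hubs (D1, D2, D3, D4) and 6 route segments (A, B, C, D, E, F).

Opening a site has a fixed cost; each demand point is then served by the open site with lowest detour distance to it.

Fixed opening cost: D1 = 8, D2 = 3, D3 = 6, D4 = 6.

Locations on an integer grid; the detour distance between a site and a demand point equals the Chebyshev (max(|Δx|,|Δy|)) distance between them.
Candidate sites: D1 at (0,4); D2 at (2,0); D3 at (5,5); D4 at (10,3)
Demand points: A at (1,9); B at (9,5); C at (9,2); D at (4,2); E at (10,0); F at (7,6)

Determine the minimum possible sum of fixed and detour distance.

27

Open {D3, D4}: assign each demand point to its cheapest open site.
  A→D3 4, B→D4 2, C→D4 1, D→D3 3, E→D4 3, F→D3 2
  detour distance 15, fixed 12 → total 27.
Compare {D3}: detour distance 22 + fixed 6 = 28.
Compare {D2, D4}: detour distance 20 + fixed 9 = 29.
Compare {D2, D3, D4}: detour distance 14 + fixed 15 = 29.
All other subsets cost ≥ 28. Minimum total cost: 27.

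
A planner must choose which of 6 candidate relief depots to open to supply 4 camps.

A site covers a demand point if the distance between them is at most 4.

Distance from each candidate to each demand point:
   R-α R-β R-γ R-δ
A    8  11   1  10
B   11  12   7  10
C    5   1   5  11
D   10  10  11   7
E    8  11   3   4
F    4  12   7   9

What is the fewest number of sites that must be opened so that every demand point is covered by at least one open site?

3

Coverage sets (demand points within 4 of each site):
  A: {R-γ}
  B: {}
  C: {R-β}
  D: {}
  E: {R-γ, R-δ}
  F: {R-α}
No 2 sites suffice: every size-2 union leaves at least one demand point uncovered.
But {C, E, F} covers everything, so the minimum is 3.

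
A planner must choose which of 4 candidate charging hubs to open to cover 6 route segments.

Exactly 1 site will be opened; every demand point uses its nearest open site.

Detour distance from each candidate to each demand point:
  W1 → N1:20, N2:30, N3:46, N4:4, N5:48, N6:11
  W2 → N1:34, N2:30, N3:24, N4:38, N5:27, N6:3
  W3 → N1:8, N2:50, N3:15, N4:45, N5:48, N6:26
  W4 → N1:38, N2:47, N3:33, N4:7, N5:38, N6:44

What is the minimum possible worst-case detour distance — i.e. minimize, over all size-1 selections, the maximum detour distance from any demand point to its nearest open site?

38

Open {W2}.
  Farthest demand point is N4 at detour distance 38 (to W2); all others are ≤ 38.
With {W4} the worst case is 47.
With {W1} the worst case is 48.
No size-1 selection achieves below 38.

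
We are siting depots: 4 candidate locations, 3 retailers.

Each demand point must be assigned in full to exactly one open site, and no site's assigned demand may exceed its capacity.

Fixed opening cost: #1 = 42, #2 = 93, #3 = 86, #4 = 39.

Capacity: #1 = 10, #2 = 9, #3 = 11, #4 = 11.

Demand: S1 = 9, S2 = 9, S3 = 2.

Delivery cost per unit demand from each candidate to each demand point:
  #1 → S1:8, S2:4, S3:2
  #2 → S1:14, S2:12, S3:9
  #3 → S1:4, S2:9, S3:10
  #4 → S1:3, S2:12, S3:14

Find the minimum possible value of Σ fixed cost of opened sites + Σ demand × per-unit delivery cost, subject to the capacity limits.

172

Open {#1, #4}; cheapest assignment that respects the capacities:
  #1 (cap 10, load 9): S2 — cost 9×4 = 36
  #4 (cap 11, load 11): S1, S3 — cost 9×3 + 2×14 = 55
  Shipping 91, fixed 81 → total 172.
  Any other capacity-feasible assignment to {#1, #4} ships for at least 91.
Compare {#1, #3}: its best feasible assignment gives total 220.
Compare {#1, #3, #4}: its best feasible assignment gives total 250.
Every other set of open sites that can feasibly serve all demand totals ≥ 220 even under its best assignment. Minimum: 172.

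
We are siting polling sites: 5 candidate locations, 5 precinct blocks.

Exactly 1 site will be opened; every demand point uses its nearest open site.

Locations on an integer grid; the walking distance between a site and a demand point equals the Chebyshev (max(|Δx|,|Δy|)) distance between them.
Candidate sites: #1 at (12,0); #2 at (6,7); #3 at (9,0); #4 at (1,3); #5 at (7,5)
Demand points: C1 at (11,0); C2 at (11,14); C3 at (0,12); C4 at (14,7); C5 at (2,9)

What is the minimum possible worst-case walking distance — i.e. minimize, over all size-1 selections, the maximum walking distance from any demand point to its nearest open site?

Open {#2}.
  Farthest demand point is C4 at walking distance 8 (to #2); all others are ≤ 8.
With {#5} the worst case is 9.
With {#4} the worst case is 13.
No size-1 selection achieves below 8.

8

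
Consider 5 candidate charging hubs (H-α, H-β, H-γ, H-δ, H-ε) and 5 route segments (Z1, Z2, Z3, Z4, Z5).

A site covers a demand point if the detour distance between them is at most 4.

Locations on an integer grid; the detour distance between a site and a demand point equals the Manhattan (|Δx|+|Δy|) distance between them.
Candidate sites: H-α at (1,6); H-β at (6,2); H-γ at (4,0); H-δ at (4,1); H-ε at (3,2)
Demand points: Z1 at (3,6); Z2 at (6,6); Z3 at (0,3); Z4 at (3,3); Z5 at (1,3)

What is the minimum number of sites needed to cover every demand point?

2

Coverage sets (demand points within 4 of each site):
  H-α: {Z1, Z3, Z5}
  H-β: {Z2, Z4}
  H-γ: {Z4}
  H-δ: {Z4}
  H-ε: {Z1, Z3, Z4, Z5}
No single site covers all 5 demand points.
But {H-α, H-β} covers everything, so the minimum is 2.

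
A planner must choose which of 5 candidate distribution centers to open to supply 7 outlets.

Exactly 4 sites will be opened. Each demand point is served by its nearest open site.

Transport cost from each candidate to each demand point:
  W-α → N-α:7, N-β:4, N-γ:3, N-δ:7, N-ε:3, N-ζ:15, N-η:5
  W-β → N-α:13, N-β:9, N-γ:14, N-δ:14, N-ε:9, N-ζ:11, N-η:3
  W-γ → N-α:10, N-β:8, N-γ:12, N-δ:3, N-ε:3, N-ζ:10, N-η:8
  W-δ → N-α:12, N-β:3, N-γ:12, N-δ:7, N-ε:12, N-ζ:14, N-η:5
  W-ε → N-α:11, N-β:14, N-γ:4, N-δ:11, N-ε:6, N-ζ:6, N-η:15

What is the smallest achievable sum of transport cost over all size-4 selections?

Open {W-α, W-β, W-γ, W-ε}.
  N-α→W-α 7, N-β→W-α 4, N-γ→W-α 3, N-δ→W-γ 3, N-ε→W-α 3, N-ζ→W-ε 6, N-η→W-β 3  ⇒ total 29.
Compare {W-α, W-γ, W-δ, W-ε}: total 30.
Compare {W-α, W-β, W-γ, W-δ}: total 32.
No size-4 selection does better; minimum is 29.

29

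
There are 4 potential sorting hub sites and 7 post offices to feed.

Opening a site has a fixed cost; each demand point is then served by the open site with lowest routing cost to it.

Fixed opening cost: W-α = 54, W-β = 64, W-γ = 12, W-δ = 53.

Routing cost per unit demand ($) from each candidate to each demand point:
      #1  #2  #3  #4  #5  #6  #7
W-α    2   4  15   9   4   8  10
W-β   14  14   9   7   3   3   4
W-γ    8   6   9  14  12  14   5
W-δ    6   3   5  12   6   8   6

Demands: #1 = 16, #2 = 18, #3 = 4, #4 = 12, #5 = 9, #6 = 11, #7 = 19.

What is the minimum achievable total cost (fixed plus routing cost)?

Open {W-α, W-β}: assign each demand point to its cheapest open site.
  #1→W-α 16×2=32, #2→W-α 18×4=72, #3→W-β 4×9=36, #4→W-β 12×7=84, #5→W-β 9×3=27, #6→W-β 11×3=33, #7→W-β 19×4=76
  routing cost 360, fixed 118 → total 478.
Compare {W-α, W-β, W-γ}: routing cost 360 + fixed 130 = 490.
Compare {W-α, W-β, W-δ}: routing cost 326 + fixed 171 = 497.
Compare {W-β, W-δ}: routing cost 390 + fixed 117 = 507.
All other subsets cost ≥ 490. Minimum total cost: 478.

478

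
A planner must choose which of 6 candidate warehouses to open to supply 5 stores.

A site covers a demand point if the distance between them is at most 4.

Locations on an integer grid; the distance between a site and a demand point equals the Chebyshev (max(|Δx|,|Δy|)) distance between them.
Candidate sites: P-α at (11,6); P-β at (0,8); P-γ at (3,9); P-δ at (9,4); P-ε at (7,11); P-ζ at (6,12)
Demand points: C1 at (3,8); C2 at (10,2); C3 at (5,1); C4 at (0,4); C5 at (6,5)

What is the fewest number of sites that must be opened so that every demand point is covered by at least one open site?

2

Coverage sets (demand points within 4 of each site):
  P-α: {C2}
  P-β: {C1, C4}
  P-γ: {C1, C5}
  P-δ: {C2, C3, C5}
  P-ε: {C1}
  P-ζ: {C1}
No single site covers all 5 demand points.
But {P-β, P-δ} covers everything, so the minimum is 2.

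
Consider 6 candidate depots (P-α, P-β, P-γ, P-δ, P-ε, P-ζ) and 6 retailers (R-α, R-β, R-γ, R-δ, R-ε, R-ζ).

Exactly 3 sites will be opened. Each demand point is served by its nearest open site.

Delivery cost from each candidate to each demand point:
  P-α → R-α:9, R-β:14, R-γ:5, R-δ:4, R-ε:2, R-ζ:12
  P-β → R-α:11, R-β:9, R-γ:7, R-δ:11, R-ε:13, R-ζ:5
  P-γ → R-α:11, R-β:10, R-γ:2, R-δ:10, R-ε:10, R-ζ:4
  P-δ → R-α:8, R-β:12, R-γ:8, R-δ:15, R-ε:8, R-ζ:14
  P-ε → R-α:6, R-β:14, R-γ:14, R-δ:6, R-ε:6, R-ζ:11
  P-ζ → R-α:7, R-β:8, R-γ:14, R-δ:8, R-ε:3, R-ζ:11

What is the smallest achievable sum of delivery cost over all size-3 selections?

Open {P-α, P-γ, P-ζ}.
  R-α→P-ζ 7, R-β→P-ζ 8, R-γ→P-γ 2, R-δ→P-α 4, R-ε→P-α 2, R-ζ→P-γ 4  ⇒ total 27.
Compare {P-α, P-γ, P-ε}: total 28.
Compare {P-γ, P-ε, P-ζ}: total 29.
No size-3 selection does better; minimum is 27.

27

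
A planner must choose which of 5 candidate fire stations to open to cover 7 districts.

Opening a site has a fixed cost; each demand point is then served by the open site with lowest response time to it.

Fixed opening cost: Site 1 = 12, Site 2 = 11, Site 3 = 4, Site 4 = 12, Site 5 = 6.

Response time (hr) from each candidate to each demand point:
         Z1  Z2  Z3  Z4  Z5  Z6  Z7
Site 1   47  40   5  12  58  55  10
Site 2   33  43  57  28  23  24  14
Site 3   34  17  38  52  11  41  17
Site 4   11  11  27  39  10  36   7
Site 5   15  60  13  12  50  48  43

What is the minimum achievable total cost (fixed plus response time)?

Open {Site 1, Site 2, Site 4}: assign each demand point to its cheapest open site.
  Z1→Site 4 11, Z2→Site 4 11, Z3→Site 1 5, Z4→Site 1 12, Z5→Site 4 10, Z6→Site 2 24, Z7→Site 4 7
  response time 80, fixed 35 → total 115.
Compare {Site 1, Site 4}: response time 92 + fixed 24 = 116.
Compare {Site 2, Site 4, Site 5}: response time 88 + fixed 29 = 117.
Compare {Site 4, Site 5}: response time 100 + fixed 18 = 118.
All other subsets cost ≥ 116. Minimum total cost: 115.

115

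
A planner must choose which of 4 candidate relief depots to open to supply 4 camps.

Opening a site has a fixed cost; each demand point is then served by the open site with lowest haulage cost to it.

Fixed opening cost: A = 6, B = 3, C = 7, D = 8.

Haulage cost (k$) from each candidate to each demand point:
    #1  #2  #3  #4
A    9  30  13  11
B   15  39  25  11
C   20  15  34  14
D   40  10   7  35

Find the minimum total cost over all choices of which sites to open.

Open {A, D}: assign each demand point to its cheapest open site.
  #1→A 9, #2→D 10, #3→D 7, #4→A 11
  haulage cost 37, fixed 14 → total 51.
Compare {B, D}: haulage cost 43 + fixed 11 = 54.
Compare {A, B, D}: haulage cost 37 + fixed 17 = 54.
Compare {A, C, D}: haulage cost 37 + fixed 21 = 58.
All other subsets cost ≥ 54. Minimum total cost: 51.

51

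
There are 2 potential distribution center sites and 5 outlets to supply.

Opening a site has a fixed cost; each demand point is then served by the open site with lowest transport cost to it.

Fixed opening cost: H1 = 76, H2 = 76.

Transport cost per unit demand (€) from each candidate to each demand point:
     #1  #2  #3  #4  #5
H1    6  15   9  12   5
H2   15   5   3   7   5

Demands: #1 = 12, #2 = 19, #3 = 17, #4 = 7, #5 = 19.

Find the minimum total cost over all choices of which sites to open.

Open {H1, H2}: assign each demand point to its cheapest open site.
  #1→H1 12×6=72, #2→H2 19×5=95, #3→H2 17×3=51, #4→H2 7×7=49, #5→H1 19×5=95
  transport cost 362, fixed 152 → total 514.
Compare {H2}: transport cost 470 + fixed 76 = 546.
Compare {H1}: transport cost 689 + fixed 76 = 765.

514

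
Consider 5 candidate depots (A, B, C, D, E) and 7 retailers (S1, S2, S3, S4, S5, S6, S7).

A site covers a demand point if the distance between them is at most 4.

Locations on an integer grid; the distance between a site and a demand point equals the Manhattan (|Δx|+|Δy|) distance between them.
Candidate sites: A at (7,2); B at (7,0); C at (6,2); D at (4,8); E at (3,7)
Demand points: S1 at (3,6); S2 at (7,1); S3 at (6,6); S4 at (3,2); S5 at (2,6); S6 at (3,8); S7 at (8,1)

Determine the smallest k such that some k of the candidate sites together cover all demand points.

2

Coverage sets (demand points within 4 of each site):
  A: {S2, S4, S7}
  B: {S2, S7}
  C: {S2, S3, S4, S7}
  D: {S1, S3, S5, S6}
  E: {S1, S3, S5, S6}
No single site covers all 7 demand points.
But {A, D} covers everything, so the minimum is 2.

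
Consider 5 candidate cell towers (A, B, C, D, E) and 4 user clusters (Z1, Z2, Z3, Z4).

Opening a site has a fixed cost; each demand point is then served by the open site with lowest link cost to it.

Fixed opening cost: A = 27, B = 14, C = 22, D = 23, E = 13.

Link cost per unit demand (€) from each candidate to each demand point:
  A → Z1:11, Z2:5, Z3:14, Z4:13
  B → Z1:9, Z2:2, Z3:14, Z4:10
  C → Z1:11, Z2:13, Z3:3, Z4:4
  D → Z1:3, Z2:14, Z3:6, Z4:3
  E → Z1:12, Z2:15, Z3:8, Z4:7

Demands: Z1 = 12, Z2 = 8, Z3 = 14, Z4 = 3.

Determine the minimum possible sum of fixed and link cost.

Open {B, C, D}: assign each demand point to its cheapest open site.
  Z1→D 12×3=36, Z2→B 8×2=16, Z3→C 14×3=42, Z4→D 3×3=9
  link cost 103, fixed 59 → total 162.
Compare {B, C, D, E}: link cost 103 + fixed 72 = 175.
Compare {B, D}: link cost 145 + fixed 37 = 182.
Compare {A, B, C, D}: link cost 103 + fixed 86 = 189.
All other subsets cost ≥ 175. Minimum total cost: 162.

162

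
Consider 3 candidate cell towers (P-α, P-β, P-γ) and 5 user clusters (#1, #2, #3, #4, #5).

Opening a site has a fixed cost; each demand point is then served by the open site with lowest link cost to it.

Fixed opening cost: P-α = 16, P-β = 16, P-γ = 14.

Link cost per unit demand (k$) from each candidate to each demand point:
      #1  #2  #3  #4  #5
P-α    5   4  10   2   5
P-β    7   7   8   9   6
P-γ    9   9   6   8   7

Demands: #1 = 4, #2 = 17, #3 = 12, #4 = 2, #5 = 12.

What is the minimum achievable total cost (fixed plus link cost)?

Open {P-α, P-γ}: assign each demand point to its cheapest open site.
  #1→P-α 4×5=20, #2→P-α 17×4=68, #3→P-γ 12×6=72, #4→P-α 2×2=4, #5→P-α 12×5=60
  link cost 224, fixed 30 → total 254.
Compare {P-α, P-β, P-γ}: link cost 224 + fixed 46 = 270.
Compare {P-α, P-β}: link cost 248 + fixed 32 = 280.
Compare {P-α}: link cost 272 + fixed 16 = 288.
All other subsets cost ≥ 270. Minimum total cost: 254.

254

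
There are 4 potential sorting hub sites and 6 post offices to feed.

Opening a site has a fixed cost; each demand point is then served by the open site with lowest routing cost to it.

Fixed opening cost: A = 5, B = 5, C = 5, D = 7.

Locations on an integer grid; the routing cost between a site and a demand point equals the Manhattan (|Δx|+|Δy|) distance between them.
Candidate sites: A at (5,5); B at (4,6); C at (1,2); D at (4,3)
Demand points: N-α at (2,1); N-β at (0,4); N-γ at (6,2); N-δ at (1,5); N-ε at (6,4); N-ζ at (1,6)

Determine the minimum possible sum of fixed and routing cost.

Open {A, C}: assign each demand point to its cheapest open site.
  N-α→C 2, N-β→C 3, N-γ→A 4, N-δ→C 3, N-ε→A 2, N-ζ→C 4
  routing cost 18, fixed 10 → total 28.
Compare {C}: routing cost 24 + fixed 5 = 29.
Compare {B, C}: routing cost 20 + fixed 10 = 30.
Compare {C, D}: routing cost 18 + fixed 12 = 30.
All other subsets cost ≥ 29. Minimum total cost: 28.

28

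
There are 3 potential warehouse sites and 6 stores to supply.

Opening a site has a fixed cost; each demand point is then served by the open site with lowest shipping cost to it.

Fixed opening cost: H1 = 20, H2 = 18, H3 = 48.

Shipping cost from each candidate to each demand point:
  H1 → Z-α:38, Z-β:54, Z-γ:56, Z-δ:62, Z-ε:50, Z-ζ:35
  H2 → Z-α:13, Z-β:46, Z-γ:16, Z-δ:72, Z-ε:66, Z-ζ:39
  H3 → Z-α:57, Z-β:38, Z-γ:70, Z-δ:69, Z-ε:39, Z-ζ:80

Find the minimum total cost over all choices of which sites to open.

260

Open {H1, H2}: assign each demand point to its cheapest open site.
  Z-α→H2 13, Z-β→H2 46, Z-γ→H2 16, Z-δ→H1 62, Z-ε→H1 50, Z-ζ→H1 35
  shipping cost 222, fixed 38 → total 260.
Compare {H2}: shipping cost 252 + fixed 18 = 270.
Compare {H2, H3}: shipping cost 214 + fixed 66 = 280.
Compare {H1, H2, H3}: shipping cost 203 + fixed 86 = 289.
All other subsets cost ≥ 270. Minimum total cost: 260.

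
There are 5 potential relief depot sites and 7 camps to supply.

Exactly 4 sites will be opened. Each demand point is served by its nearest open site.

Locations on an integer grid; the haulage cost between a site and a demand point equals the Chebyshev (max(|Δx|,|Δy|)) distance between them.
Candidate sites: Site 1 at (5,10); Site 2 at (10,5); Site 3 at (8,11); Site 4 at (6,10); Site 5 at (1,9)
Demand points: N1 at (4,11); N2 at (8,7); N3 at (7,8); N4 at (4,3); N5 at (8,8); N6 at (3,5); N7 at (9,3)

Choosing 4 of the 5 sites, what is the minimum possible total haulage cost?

Open {Site 1, Site 2, Site 4, Site 5}.
  N1→Site 1 1, N2→Site 2 2, N3→Site 1 2, N4→Site 2 6, N5→Site 4 2, N6→Site 5 4, N7→Site 2 2  ⇒ total 19.
Compare {Site 1, Site 2, Site 3, Site 4}: total 20.
Compare {Site 1, Site 2, Site 3, Site 5}: total 20.
No size-4 selection does better; minimum is 19.

19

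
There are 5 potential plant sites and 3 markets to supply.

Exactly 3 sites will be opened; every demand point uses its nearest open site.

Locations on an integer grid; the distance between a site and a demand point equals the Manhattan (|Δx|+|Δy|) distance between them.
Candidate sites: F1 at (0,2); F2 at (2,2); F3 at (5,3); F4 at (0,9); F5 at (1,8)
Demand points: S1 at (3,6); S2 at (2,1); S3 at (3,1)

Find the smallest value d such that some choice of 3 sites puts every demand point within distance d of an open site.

Open {F1, F2, F5}.
  Farthest demand point is S1 at distance 4 (to F5); all others are ≤ 4.
With {F1, F3, F5} the worst case is 4.
With {F1, F4, F5} the worst case is 4.
No size-3 selection achieves below 4.

4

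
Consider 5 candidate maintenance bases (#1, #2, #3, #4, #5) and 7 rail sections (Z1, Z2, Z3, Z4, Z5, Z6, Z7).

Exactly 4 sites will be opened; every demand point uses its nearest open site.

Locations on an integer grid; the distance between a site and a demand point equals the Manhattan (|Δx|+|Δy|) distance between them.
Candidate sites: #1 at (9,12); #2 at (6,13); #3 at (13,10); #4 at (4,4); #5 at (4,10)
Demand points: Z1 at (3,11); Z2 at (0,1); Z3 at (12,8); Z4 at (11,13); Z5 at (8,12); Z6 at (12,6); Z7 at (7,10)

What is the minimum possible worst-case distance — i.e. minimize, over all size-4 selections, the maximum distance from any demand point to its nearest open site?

Open {#1, #2, #3, #4}.
  Farthest demand point is Z2 at distance 7 (to #4); all others are ≤ 7.
With {#1, #3, #4, #5} the worst case is 7.
With {#2, #3, #4, #5} the worst case is 7.
No size-4 selection achieves below 7.

7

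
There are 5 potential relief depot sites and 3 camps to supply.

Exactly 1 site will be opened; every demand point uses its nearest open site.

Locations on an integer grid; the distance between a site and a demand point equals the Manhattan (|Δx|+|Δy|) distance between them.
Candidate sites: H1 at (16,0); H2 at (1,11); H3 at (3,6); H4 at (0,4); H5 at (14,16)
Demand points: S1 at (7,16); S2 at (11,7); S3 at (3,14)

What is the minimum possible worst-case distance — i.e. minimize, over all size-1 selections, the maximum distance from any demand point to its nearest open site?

13

Open {H5}.
  Farthest demand point is S3 at distance 13 (to H5); all others are ≤ 13.
With {H2} the worst case is 14.
With {H3} the worst case is 14.
No size-1 selection achieves below 13.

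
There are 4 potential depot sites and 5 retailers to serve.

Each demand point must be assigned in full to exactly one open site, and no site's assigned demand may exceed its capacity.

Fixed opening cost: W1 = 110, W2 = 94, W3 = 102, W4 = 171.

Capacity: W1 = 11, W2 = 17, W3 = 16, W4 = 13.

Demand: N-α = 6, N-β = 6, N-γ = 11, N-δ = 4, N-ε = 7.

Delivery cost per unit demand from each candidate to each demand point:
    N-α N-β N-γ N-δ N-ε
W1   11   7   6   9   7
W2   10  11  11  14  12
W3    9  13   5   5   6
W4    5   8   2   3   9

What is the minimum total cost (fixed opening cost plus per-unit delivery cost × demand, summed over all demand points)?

Open {W1, W2, W3}; cheapest assignment that respects the capacities:
  W1 (cap 11, load 7): N-ε — cost 7×7 = 49
  W2 (cap 17, load 12): N-α, N-β — cost 6×10 + 6×11 = 126
  W3 (cap 16, load 15): N-γ, N-δ — cost 11×5 + 4×5 = 75
  Shipping 250, fixed 306 → total 556.
  Any other capacity-feasible assignment to {W1, W2, W3} ships for at least 250.
Compare {W2, W3, W4}: its best feasible assignment gives total 577.
Compare {W1, W3, W4}: its best feasible assignment gives total 579.
Every other set of open sites that can feasibly serve all demand totals ≥ 577 even under its best assignment. Minimum: 556.

556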